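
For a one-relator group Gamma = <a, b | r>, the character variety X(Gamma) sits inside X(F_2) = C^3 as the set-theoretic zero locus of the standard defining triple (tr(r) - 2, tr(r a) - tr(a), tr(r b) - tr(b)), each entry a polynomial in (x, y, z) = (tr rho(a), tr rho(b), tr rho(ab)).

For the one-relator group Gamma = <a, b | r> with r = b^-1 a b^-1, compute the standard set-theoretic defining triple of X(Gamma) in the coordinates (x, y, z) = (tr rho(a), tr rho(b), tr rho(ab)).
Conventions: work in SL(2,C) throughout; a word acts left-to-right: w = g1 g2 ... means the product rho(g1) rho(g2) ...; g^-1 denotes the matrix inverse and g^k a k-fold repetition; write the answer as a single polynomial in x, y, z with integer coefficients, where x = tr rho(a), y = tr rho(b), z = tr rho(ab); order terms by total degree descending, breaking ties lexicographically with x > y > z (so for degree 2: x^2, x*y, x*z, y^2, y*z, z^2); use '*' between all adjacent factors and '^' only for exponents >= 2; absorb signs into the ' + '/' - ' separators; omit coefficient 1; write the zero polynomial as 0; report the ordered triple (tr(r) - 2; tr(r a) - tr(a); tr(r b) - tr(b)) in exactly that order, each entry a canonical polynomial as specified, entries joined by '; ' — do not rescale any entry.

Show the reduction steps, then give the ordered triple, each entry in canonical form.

tr(a b^-1) = tr(a)*tr(b) - tr(a b) = x*y - z
tr(b^-1 a b^-1) = tr(a b^-1)*tr(b) - tr(a) = x*y^2 - y*z - x
tr(a^2) = tr(a)*tr(a) - tr(1) = x^2 - 2
tr(a^2 b) = tr(a)*tr(b a) - tr(b) = x*z - y
tr(a b^-1 a) = tr(a^2)*tr(b) - tr(a^2 b) = x^2*y - x*z - y
tr(a b a b) = tr(a b)*tr(a b) - tr(1) = z^2 - 2
tr(a b^-1 a b) = tr(a b a)*tr(b) - tr(a b a b) = x*y*z - y^2 - z^2 + 2
tr(b^-1 a b^-1 a) = tr(a b^-1 a)*tr(b) - tr(a b^-1 a b) = x^2*y^2 - 2*x*y*z + z^2 - 2
assemble the triple (tr(r) - 2; tr(r a) - x; tr(r b) - y)

x*y^2 - y*z - x - 2; x^2*y^2 - 2*x*y*z + z^2 - x - 2; x*y - y - z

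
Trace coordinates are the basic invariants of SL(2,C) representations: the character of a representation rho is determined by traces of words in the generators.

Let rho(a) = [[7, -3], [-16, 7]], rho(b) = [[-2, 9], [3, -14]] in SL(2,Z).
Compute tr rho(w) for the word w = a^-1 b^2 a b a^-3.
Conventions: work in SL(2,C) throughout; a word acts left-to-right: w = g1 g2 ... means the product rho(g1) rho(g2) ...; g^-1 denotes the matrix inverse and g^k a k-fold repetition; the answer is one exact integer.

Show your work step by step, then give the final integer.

493756805

rho(a^-1) = [[7, 3], [16, 7]]
... * rho(b) = [[-2, 9], [3, -14]]  ->  [[-5, 21], [-11, 46]]
... * rho(b) = [[-2, 9], [3, -14]]  ->  [[73, -339], [160, -743]]
... * rho(a) = [[7, -3], [-16, 7]]  ->  [[5935, -2592], [13008, -5681]]
... * rho(b) = [[-2, 9], [3, -14]]  ->  [[-19646, 89703], [-43059, 196606]]
... * rho(a^-1) = [[7, 3], [16, 7]]  ->  [[1297726, 568983], [2844283, 1247065]]
... * rho(a^-1) = [[7, 3], [16, 7]]  ->  [[18187810, 7876059], [39863021, 17262304]]
... * rho(a^-1) = [[7, 3], [16, 7]]  ->  [[253331614, 109695843], [555238011, 240425191]]
tr = 253331614 + 240425191 = 493756805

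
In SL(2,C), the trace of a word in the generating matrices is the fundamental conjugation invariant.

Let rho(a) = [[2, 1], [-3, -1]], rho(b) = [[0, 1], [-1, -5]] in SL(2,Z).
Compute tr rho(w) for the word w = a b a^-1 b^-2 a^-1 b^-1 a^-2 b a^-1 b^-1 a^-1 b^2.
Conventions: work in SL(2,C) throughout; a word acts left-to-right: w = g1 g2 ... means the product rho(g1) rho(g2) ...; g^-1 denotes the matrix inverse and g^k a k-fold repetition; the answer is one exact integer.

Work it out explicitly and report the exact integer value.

rho(a) = [[2, 1], [-3, -1]]
... * rho(b) = [[0, 1], [-1, -5]]  ->  [[-1, -3], [1, 2]]
... * rho(a^-1) = [[-1, -1], [3, 2]]  ->  [[-8, -5], [5, 3]]
... * rho(b^-1) = [[-5, -1], [1, 0]]  ->  [[35, 8], [-22, -5]]
... * rho(b^-1) = [[-5, -1], [1, 0]]  ->  [[-167, -35], [105, 22]]
... * rho(a^-1) = [[-1, -1], [3, 2]]  ->  [[62, 97], [-39, -61]]
... * rho(b^-1) = [[-5, -1], [1, 0]]  ->  [[-213, -62], [134, 39]]
... * rho(a^-1) = [[-1, -1], [3, 2]]  ->  [[27, 89], [-17, -56]]
... * rho(a^-1) = [[-1, -1], [3, 2]]  ->  [[240, 151], [-151, -95]]
... * rho(b) = [[0, 1], [-1, -5]]  ->  [[-151, -515], [95, 324]]
... * rho(a^-1) = [[-1, -1], [3, 2]]  ->  [[-1394, -879], [877, 553]]
... * rho(b^-1) = [[-5, -1], [1, 0]]  ->  [[6091, 1394], [-3832, -877]]
... * rho(a^-1) = [[-1, -1], [3, 2]]  ->  [[-1909, -3303], [1201, 2078]]
... * rho(b) = [[0, 1], [-1, -5]]  ->  [[3303, 14606], [-2078, -9189]]
... * rho(b) = [[0, 1], [-1, -5]]  ->  [[-14606, -69727], [9189, 43867]]
tr = -14606 + 43867 = 29261

29261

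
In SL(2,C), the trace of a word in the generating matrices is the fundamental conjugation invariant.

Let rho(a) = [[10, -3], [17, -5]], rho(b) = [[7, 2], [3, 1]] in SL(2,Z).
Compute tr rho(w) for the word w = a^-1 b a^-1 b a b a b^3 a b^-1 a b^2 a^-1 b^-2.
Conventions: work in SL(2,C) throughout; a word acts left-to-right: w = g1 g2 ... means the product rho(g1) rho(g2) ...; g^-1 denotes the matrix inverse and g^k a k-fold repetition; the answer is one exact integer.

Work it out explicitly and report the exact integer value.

-33663923811794480

rho(a^-1) = [[-5, 3], [-17, 10]]
... * rho(b) = [[7, 2], [3, 1]]  ->  [[-26, -7], [-89, -24]]
... * rho(a^-1) = [[-5, 3], [-17, 10]]  ->  [[249, -148], [853, -507]]
... * rho(b) = [[7, 2], [3, 1]]  ->  [[1299, 350], [4450, 1199]]
... * rho(a) = [[10, -3], [17, -5]]  ->  [[18940, -5647], [64883, -19345]]
... * rho(b) = [[7, 2], [3, 1]]  ->  [[115639, 32233], [396146, 110421]]
... * rho(a) = [[10, -3], [17, -5]]  ->  [[1704351, -508082], [5838617, -1740543]]
... * rho(b) = [[7, 2], [3, 1]]  ->  [[10406211, 2900620], [35648690, 9936691]]
... * rho(b) = [[7, 2], [3, 1]]  ->  [[81545337, 23713042], [279350903, 81234071]]
... * rho(b) = [[7, 2], [3, 1]]  ->  [[641956485, 186803716], [2199158534, 639935877]]
... * rho(a) = [[10, -3], [17, -5]]  ->  [[9595228022, -2859888035], [32870495249, -9797154987]]
... * rho(b^-1) = [[1, -2], [-3, 7]]  ->  [[18174892127, -39209672289], [62261960210, -134321075407]]
... * rho(a) = [[10, -3], [17, -5]]  ->  [[-484815507643, 141523685064], [-1660838679819, 484819496405]]
... * rho(b) = [[7, 2], [3, 1]]  ->  [[-2969137498309, -828107330222], [-10171412269518, -2836857863233]]
... * rho(b) = [[7, 2], [3, 1]]  ->  [[-23268284478829, -6766382326840], [-79710459476325, -23179682402269]]
... * rho(a^-1) = [[-5, 3], [-17, 10]]  ->  [[231369921950425, -137468676704887], [792606898220198, -470928202451665]]
... * rho(b^-1) = [[1, -2], [-3, 7]]  ->  [[643775952065086, -1425020580835059], [2205391505575193, -4881711213602051]]
... * rho(b^-1) = [[1, -2], [-3, 7]]  ->  [[4918837694570263, -11262695969975585], [16850525146381346, -38582761506364743]]
tr = 4918837694570263 + -38582761506364743 = -33663923811794480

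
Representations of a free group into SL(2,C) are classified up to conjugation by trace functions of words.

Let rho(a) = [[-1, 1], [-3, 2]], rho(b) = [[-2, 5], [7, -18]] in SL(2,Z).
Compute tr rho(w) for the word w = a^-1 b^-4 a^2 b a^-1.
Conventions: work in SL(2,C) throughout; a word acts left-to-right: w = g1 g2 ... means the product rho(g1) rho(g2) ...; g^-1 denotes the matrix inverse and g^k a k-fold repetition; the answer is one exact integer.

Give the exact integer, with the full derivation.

rho(a^-1) = [[2, -1], [3, -1]]
... * rho(b^-1) = [[-18, -5], [-7, -2]]  ->  [[-29, -8], [-47, -13]]
... * rho(b^-1) = [[-18, -5], [-7, -2]]  ->  [[578, 161], [937, 261]]
... * rho(b^-1) = [[-18, -5], [-7, -2]]  ->  [[-11531, -3212], [-18693, -5207]]
... * rho(b^-1) = [[-18, -5], [-7, -2]]  ->  [[230042, 64079], [372923, 103879]]
... * rho(a) = [[-1, 1], [-3, 2]]  ->  [[-422279, 358200], [-684560, 580681]]
... * rho(a) = [[-1, 1], [-3, 2]]  ->  [[-652321, 294121], [-1057483, 476802]]
... * rho(b) = [[-2, 5], [7, -18]]  ->  [[3363489, -8555783], [5452580, -13869851]]
... * rho(a^-1) = [[2, -1], [3, -1]]  ->  [[-18940371, 5192294], [-30704393, 8417271]]
tr = -18940371 + 8417271 = -10523100

-10523100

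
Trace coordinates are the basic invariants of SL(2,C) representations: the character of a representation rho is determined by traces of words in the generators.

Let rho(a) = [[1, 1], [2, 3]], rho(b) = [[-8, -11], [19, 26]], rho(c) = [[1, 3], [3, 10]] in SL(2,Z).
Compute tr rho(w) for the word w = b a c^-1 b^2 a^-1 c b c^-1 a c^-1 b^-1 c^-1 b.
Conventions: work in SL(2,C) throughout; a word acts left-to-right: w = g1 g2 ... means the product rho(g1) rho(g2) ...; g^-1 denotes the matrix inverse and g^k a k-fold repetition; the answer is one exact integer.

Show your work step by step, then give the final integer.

617395238620

rho(b) = [[-8, -11], [19, 26]]
... * rho(a) = [[1, 1], [2, 3]]  ->  [[-30, -41], [71, 97]]
... * rho(c^-1) = [[10, -3], [-3, 1]]  ->  [[-177, 49], [419, -116]]
... * rho(b) = [[-8, -11], [19, 26]]  ->  [[2347, 3221], [-5556, -7625]]
... * rho(b) = [[-8, -11], [19, 26]]  ->  [[42423, 57929], [-100427, -137134]]
... * rho(a^-1) = [[3, -1], [-2, 1]]  ->  [[11411, 15506], [-27013, -36707]]
... * rho(c) = [[1, 3], [3, 10]]  ->  [[57929, 189293], [-137134, -448109]]
... * rho(b) = [[-8, -11], [19, 26]]  ->  [[3133135, 4284399], [-7416999, -10142360]]
... * rho(c^-1) = [[10, -3], [-3, 1]]  ->  [[18478153, -5115006], [-43742910, 12108637]]
... * rho(a) = [[1, 1], [2, 3]]  ->  [[8248141, 3133135], [-19525636, -7416999]]
... * rho(c^-1) = [[10, -3], [-3, 1]]  ->  [[73082005, -21611288], [-173005363, 51159909]]
... * rho(b^-1) = [[26, 11], [-19, -8]]  ->  [[2310746602, 976792359], [-5470177709, -2312338265]]
... * rho(c^-1) = [[10, -3], [-3, 1]]  ->  [[20177088943, -5955447447], [-47764762295, 14098194862]]
... * rho(b) = [[-8, -11], [19, 26]]  ->  [[-274570213037, -376789611995], [649983800738, 891965451657]]
tr = -274570213037 + 891965451657 = 617395238620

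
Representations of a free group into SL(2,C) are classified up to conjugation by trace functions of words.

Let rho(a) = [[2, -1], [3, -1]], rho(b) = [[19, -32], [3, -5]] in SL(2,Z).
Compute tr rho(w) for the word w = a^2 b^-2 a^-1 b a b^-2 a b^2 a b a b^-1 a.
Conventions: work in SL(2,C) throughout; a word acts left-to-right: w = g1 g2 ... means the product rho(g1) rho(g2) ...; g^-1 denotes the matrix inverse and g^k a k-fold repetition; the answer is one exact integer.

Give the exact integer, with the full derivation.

rho(a) = [[2, -1], [3, -1]]
... * rho(a) = [[2, -1], [3, -1]]  ->  [[1, -1], [3, -2]]
... * rho(b^-1) = [[-5, 32], [-3, 19]]  ->  [[-2, 13], [-9, 58]]
... * rho(b^-1) = [[-5, 32], [-3, 19]]  ->  [[-29, 183], [-129, 814]]
... * rho(a^-1) = [[-1, 1], [-3, 2]]  ->  [[-520, 337], [-2313, 1499]]
... * rho(b) = [[19, -32], [3, -5]]  ->  [[-8869, 14955], [-39450, 66521]]
... * rho(a) = [[2, -1], [3, -1]]  ->  [[27127, -6086], [120663, -27071]]
... * rho(b^-1) = [[-5, 32], [-3, 19]]  ->  [[-117377, 752430], [-522102, 3346867]]
... * rho(b^-1) = [[-5, 32], [-3, 19]]  ->  [[-1670405, 10540106], [-7430091, 46883209]]
... * rho(a) = [[2, -1], [3, -1]]  ->  [[28279508, -8869701], [125789445, -39453118]]
... * rho(b) = [[19, -32], [3, -5]]  ->  [[510701549, -860595751], [2271640101, -3827996650]]
... * rho(b) = [[19, -32], [3, -5]]  ->  [[7121542178, -12039470813], [31677171969, -53552499982]]
... * rho(a) = [[2, -1], [3, -1]]  ->  [[-21875328083, 4917928635], [-97303156008, 21875328013]]
... * rho(b) = [[19, -32], [3, -5]]  ->  [[-400877447672, 675420855481], [-1783133980113, 3004324352191]]
... * rho(a) = [[2, -1], [3, -1]]  ->  [[1224507671099, -274543407809], [5446705096347, -1221190372078]]
... * rho(b^-1) = [[-5, 32], [-3, 19]]  ->  [[-5298908132068, 33967920726797], [-23569954365501, 151091946013622]]
... * rho(a) = [[2, -1], [3, -1]]  ->  [[91305945916255, -28669012594729], [406135929309864, -127521991648121]]
tr = 91305945916255 + -127521991648121 = -36216045731866

-36216045731866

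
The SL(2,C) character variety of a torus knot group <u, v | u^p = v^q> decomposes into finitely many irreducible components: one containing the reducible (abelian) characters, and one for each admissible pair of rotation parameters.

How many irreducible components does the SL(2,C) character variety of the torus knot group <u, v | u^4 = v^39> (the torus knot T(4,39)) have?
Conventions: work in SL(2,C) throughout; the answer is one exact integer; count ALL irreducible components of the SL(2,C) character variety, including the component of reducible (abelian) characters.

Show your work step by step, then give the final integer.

58

In the torus knot group T(4,39), u^4 = v^39 is central, so an irreducible representation sends it to +I or -I (Schur).
So on each irreducible component the traces are pinned: tr(u) = 2*cos(pi*alpha/4) with 1 <= alpha <= 3, tr(v) = 2*cos(pi*beta/39) with 1 <= beta <= 38.
u^4 = (-1)^alpha I and v^39 = (-1)^beta I must agree, so alpha and beta have equal parity.
Counting: 2 odd alphas x 19 odd betas + 1 even alphas x 19 even betas = 38 + 19 = 57.
Total: 57 irreducible-character components + 1 reducible (abelian) component = 58.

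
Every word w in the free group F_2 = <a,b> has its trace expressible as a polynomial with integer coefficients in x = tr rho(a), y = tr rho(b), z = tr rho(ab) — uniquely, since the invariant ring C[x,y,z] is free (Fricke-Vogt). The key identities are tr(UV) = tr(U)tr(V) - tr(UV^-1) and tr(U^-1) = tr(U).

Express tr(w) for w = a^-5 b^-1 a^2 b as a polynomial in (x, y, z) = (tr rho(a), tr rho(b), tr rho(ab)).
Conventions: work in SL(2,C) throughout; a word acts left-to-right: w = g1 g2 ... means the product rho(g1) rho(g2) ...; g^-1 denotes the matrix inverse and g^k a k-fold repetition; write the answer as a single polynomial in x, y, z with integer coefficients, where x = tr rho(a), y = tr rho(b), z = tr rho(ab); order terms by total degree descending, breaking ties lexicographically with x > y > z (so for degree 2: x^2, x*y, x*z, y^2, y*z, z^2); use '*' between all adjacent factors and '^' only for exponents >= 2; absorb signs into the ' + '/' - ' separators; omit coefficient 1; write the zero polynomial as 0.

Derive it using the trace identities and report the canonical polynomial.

-x^6*y*z + x^7 + x^5*y^2 + x^5*z^2 + 3*x^4*y*z - 7*x^5 - 3*x^3*y^2 - 3*x^3*z^2 - x^2*y*z + 14*x^3 + x*y^2 + x*z^2 - 7*x

trace(b a^-1) = trace(b) * trace(a) - trace(b a) = x*y - z
trace(b^2 a) = trace(b) * trace(a b) - trace(a) = y*z - x
trace(b^2) = trace(b) * trace(b) - trace(1) = y^2 - 2
trace(b a^2 b) = trace(a) * trace(b^2 a) - trace(b^2) = x*y*z - x^2 - y^2 + 2
trace(b a b a) = trace(a b) * trace(a b) - trace(1)   [split at repeated a] = z^2 - 2
trace(b a^2 b a) = trace(a) * trace(b a b a) - trace(b a b) = x*z^2 - y*z - x
trace(b a^2 b a^-1) = trace(b a^2 b) * trace(a) - trace(b a^2 b a) = x^2*y*z - x^3 - x*y^2 - x*z^2 + y*z + 3*x
trace(a^-2 b a^2 b) = trace(b a^2 b a^-1) * trace(a) - trace(b a^2 b) = x^3*y*z - x^4 - x^2*y^2 - x^2*z^2 + 4*x^2 + y^2 - 2
trace(a^2 b a^-3 b) = trace(a^-2 b a^2 b) * trace(a) - trace(a^-2 b a^2 b a) = x^4*y*z - x^5 - x^3*y^2 - x^3*z^2 - x^2*y*z + 5*x^3 + 2*x*y^2 + x*z^2 - y*z - 5*x
trace(b^-1 a^2 b a^-3) = trace(a^2 b a^-3) * trace(b) - trace(a^2 b a^-3 b) = -x^4*y*z + x^5 + x^3*y^2 + x^3*z^2 + x^2*y*z - 5*x^3 - x*y^2 - x*z^2 + 5*x
trace(a^2) = trace(a) * trace(a) - trace(1) = x^2 - 2
trace(a b a) = trace(a) * trace(b a) - trace(b) = x*z - y
trace(a^2 b a) = trace(a) * trace(a b a) - trace(a b) = x^2*z - x*y - z
trace(b^-1 a^2 b a) = trace(a^2 b a) * trace(b) - trace(a^2 b a b) = x^2*y*z - x*y^2 - x*z^2 + x
trace(b^-1 a^2 b a^-1) = trace(b^-1 a^2 b) * trace(a) - trace(b^-1 a^2 b a) = -x^2*y*z + x^3 + x*y^2 + x*z^2 - 3*x
trace(b^-1 a^2 b a^-2) = trace(b^-1 a^2 b a^-1) * trace(a) - trace(b^-1 a^2 b) = -x^3*y*z + x^4 + x^2*y^2 + x^2*z^2 - 4*x^2 + 2
trace(a^-3 b^-1 a^2 b a^-1) = trace(b^-1 a^2 b a^-3) * trace(a) - trace(b^-1 a^2 b a^-2) = -x^5*y*z + x^6 + x^4*y^2 + x^4*z^2 + 2*x^3*y*z - 6*x^4 - 2*x^2*y^2 - 2*x^2*z^2 + 9*x^2 - 2
trace(a^-5 b^-1 a^2 b) = trace(a^-3 b^-1 a^2 b a^-1) * trace(a) - trace(a^-3 b^-1 a^2 b) = -x^6*y*z + x^7 + x^5*y^2 + x^5*z^2 + 3*x^4*y*z - 7*x^5 - 3*x^3*y^2 - 3*x^3*z^2 - x^2*y*z + 14*x^3 + x*y^2 + x*z^2 - 7*x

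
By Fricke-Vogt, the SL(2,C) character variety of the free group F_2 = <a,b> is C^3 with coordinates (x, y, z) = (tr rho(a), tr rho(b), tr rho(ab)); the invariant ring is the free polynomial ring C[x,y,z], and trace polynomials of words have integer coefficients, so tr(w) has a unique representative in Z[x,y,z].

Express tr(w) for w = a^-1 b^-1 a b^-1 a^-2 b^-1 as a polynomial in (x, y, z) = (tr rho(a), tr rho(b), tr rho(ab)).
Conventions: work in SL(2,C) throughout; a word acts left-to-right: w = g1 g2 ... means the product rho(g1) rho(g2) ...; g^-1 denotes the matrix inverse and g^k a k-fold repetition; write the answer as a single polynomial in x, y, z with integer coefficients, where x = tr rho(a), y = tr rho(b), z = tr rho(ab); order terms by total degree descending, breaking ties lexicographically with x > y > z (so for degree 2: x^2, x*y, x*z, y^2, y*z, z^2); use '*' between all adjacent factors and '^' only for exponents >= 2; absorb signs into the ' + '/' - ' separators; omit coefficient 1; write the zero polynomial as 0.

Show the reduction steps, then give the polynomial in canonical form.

apply: tr(b^-1) = tr(b) = y
tr(b^-1 a) = tr(a) * tr(b) - tr(a b)   [inverse elimination on b] = x*y - z
use: tr(a^-1 b^-1) = tr(b^-1) * tr(a) - tr(b^-1 a)   [inverse elimination on a] = z
tr(a^-1 b^-1 a^-1) = tr(a^-1 b^-1) * tr(a) - tr(a^-1 b^-1 a)   [inverse elimination on a] = x*z - y
tr(a b a b) = tr(a b) * tr(a b) - tr(1)   [split at a repeated a] = z^2 - 2
use: tr(b^-1 a b a) = tr(a b a) * tr(b) - tr(a b a b)   [inverse elimination on b] = x*y*z - y^2 - z^2 + 2
use: tr(b a^-1 b^-1 a) = tr(b^-1 a b) * tr(a) - tr(b^-1 a b a)   [inverse elimination on a] = -x*y*z + x^2 + y^2 + z^2 - 2
apply: tr(a^-1 b^-1 a^-1 b) = tr(b a^-1 b^-1) * tr(a) - tr(b a^-1 b^-1 a)   [inverse elimination on a] = x*y*z - y^2 - z^2 + 2
apply: tr(a^-1 b^-1 a^-1 b^-1) = tr(a^-1 b^-1 a^-1) * tr(b) - tr(a^-1 b^-1 a^-1 b)   [inverse elimination on b] = z^2 - 2
use: tr(a^-2) = tr(a^-1) * tr(a) - tr(1)   [inverse elimination on a] = x^2 - 2
apply: tr(b a b) = tr(b) * tr(a b) - tr(a)   [square of b] = y*z - x
apply: tr(b a b a^-1) = tr(b a b) * tr(a) - tr(b a b a)   [inverse elimination on a] = x*y*z - x^2 - z^2 + 2
apply: tr(a^-1 b a b a^-1) = tr(b a b a^-1) * tr(a) - tr(b a b)   [inverse elimination on a] = x^2*y*z - x^3 - x*z^2 - y*z + 3*x
tr(a^-1 b a b a^-2) = tr(a^-1 b a b a^-1) * tr(a) - tr(a^-1 b a b)   [inverse elimination on a] = x^3*y*z - x^4 - x^2*z^2 - 2*x*y*z + 4*x^2 + z^2 - 2
use: tr(b^2 a b) = tr(b) * tr(a b^2) - tr(a b)   [square of b] = y^2*z - x*y - z
use: tr(b^2 a b a) = tr(b) * tr(a b a b) - tr(a b a)   [square of b] = y*z^2 - x*z - y
tr(b a b a^-1 b) = tr(b^2 a b) * tr(a) - tr(b^2 a b a)   [inverse elimination on a] = x*y^2*z - x^2*y - y*z^2 + y
use: tr(b a b a b a) = tr(a b) * tr(a b a b) - tr(a^-1 b^-1)   [split at a repeated a] = z^3 - 3*z
tr(b a b a^-1 b a) = tr(b a b a b) * tr(a) - tr(b a b a b a)   [inverse elimination on a] = x*y*z^2 - x^2*z - z^3 - x*y + 3*z
tr(b a^-1 b a b a^-1) = tr(b a b a^-1 b) * tr(a) - tr(b a b a^-1 b a)   [inverse elimination on a] = x^2*y^2*z - x^3*y - 2*x*y*z^2 + x^2*z + z^3 + 2*x*y - 3*z
tr(b a^-1 b a b) = tr(b a b^2) * tr(a) - tr(b a b^2 a)   [inverse elimination on a] = x*y^2*z - x^2*y - y*z^2 + y
use: tr(a^-1 b a b a^-2 b) = tr(b a^-1 b a b a^-1) * tr(a) - tr(b a^-1 b a b)   [inverse elimination on a] = x^3*y^2*z - x^4*y - 2*x^2*y*z^2 + x^3*z - x*y^2*z + x*z^3 + 3*x^2*y + y*z^2 - 3*x*z - y
apply: tr(a b a^-2 b^-1 a^-1 b) = tr(a^-1 b a b a^-2) * tr(b) - tr(a^-1 b a b a^-2 b)   [inverse elimination on b] = x^2*y*z^2 - x^3*z - x*y^2*z - x*z^3 + x^2*y + 3*x*z - y
tr(a^-2 b^-1 a^-1 b^-1 a b) = tr(a b a^-2 b^-1 a^-1) * tr(b) - tr(a b a^-2 b^-1 a^-1 b)   [inverse elimination on b] = -x^2*y*z^2 + x^3*z + x*y^2*z + x*z^3 - 3*x*z - y
use: tr(a^-1 b^-1 a b^-1 a^-2 b^-1) = tr(a^-2 b^-1 a^-1 b^-1 a) * tr(b) - tr(a^-2 b^-1 a^-1 b^-1 a b)   [inverse elimination on b] = x^2*y*z^2 - x^3*z - x*y^2*z - x*z^3 + y*z^2 + 3*x*z - y

x^2*y*z^2 - x^3*z - x*y^2*z - x*z^3 + y*z^2 + 3*x*z - y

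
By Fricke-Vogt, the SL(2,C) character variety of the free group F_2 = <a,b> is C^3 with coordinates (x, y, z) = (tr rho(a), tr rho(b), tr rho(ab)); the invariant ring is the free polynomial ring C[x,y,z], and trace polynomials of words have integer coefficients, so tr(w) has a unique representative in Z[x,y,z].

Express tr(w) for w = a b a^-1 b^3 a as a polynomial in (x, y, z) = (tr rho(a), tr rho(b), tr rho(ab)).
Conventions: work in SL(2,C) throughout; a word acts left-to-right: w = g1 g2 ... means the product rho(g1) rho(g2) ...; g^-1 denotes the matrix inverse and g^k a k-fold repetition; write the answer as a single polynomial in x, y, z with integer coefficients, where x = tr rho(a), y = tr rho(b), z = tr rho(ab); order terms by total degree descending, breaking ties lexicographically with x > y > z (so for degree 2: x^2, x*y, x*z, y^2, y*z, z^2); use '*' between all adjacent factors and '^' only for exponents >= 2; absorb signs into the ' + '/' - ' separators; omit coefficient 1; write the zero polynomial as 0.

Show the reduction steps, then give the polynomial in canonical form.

tr(b^2 a) = tr(b)*tr(a b) - tr(a) = y*z - x
tr(b^2) = tr(b)*tr(b) - tr(1) = y^2 - 2
tr(b a^2 b) = tr(a)*tr(b^2 a) - tr(b^2) = x*y*z - x^2 - y^2 + 2
and tr(b a^2) = tr(a)*tr(b a) - tr(b) = x*z - y
next, tr(a^2 b^3) = tr(b)*tr(b a^2 b) - tr(b a^2) = x*y^2*z - x^2*y - y^3 - x*z + 3*y
and tr(b^3 a^2 b) = tr(b)*tr(a^2 b^3) - tr(a^2 b^2) = x*y^3*z - x^2*y^2 - y^4 - 2*x*y*z + x^2 + 4*y^2 - 2
tr(b a b a) = tr(b a)*tr(b a) - tr(1) = z^2 - 2
next, tr(a^2 b a b) = tr(a)*tr(b a b a) - tr(b a b) = x*z^2 - y*z - x
next, tr(a^2 b a) = tr(a)*tr(b a^2) - tr(b a) = x^2*z - x*y - z
and tr(b a^2 b a b) = tr(b)*tr(a^2 b a b) - tr(a^2 b a) = x*y*z^2 - x^2*z - y^2*z + z
next, tr(b^3 a^2 b a) = tr(b)*tr(b a^2 b a b) - tr(b a^2 b a) = x*y^2*z^2 - x^2*y*z - y^3*z - x*z^2 + 2*y*z + x
and tr(a b a^-1 b^3 a) = tr(b^3 a^2 b)*tr(a) - tr(b^3 a^2 b a) = x^2*y^3*z - x^3*y^2 - x*y^4 - x*y^2*z^2 - x^2*y*z + y^3*z + x^3 + 4*x*y^2 + x*z^2 - 2*y*z - 3*x

x^2*y^3*z - x^3*y^2 - x*y^4 - x*y^2*z^2 - x^2*y*z + y^3*z + x^3 + 4*x*y^2 + x*z^2 - 2*y*z - 3*x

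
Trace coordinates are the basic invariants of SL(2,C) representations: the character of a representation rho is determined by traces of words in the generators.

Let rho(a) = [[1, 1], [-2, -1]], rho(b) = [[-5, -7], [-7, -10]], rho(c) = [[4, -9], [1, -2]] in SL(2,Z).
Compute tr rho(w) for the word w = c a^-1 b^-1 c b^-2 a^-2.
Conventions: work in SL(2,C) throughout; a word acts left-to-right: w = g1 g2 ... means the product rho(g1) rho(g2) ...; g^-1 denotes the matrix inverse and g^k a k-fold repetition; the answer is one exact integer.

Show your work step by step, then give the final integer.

rho(c) = [[4, -9], [1, -2]]
... * rho(a^-1) = [[-1, -1], [2, 1]]  ->  [[-22, -13], [-5, -3]]
... * rho(b^-1) = [[-10, 7], [7, -5]]  ->  [[129, -89], [29, -20]]
... * rho(c) = [[4, -9], [1, -2]]  ->  [[427, -983], [96, -221]]
... * rho(b^-1) = [[-10, 7], [7, -5]]  ->  [[-11151, 7904], [-2507, 1777]]
... * rho(b^-1) = [[-10, 7], [7, -5]]  ->  [[166838, -117577], [37509, -26434]]
... * rho(a^-1) = [[-1, -1], [2, 1]]  ->  [[-401992, -284415], [-90377, -63943]]
... * rho(a^-1) = [[-1, -1], [2, 1]]  ->  [[-166838, 117577], [-37509, 26434]]
tr = -166838 + 26434 = -140404

-140404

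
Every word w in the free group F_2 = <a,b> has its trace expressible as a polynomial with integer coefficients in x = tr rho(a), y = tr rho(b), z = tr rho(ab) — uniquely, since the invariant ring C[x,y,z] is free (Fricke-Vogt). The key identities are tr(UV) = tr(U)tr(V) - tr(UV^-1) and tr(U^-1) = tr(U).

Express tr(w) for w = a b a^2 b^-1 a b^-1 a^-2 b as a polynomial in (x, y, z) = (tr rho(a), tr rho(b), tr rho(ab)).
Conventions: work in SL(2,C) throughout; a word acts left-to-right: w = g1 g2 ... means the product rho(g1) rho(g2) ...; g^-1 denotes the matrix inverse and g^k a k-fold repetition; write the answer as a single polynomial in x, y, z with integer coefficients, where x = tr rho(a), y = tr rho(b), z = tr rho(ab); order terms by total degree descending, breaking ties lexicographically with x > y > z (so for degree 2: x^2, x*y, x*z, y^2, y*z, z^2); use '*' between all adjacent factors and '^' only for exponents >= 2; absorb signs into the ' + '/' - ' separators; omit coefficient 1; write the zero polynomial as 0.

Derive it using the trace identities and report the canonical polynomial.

-x^4*y^2*z^2 + x^5*y*z + x^3*y^3*z + 2*x^3*y*z^3 - x^4*z^2 - x^2*y^2*z^2 - x^2*z^4 - 4*x^3*y*z + 4*x^2*z^2 + x^2 - 2

tr(a b a) = tr(a) tr(b a) - tr(b) = x*z - y
tr(a^2 b a) = tr(a) tr(a b a) - tr(a b) = x^2*z - x*y - z
apply: tr(a b a^3) = tr(a) tr(a^2 b a) - tr(a^2 b) = x^3*z - x^2*y - 2*x*z + y
use: tr(b a b a) = tr(a b) tr(a b) - tr(1)   [split at repeated a] = z^2 - 2
apply: tr(b a b) = tr(b) tr(a b) - tr(a) = y*z - x
tr(a b a b a) = tr(a) tr(b a b a) - tr(b a b) = x*z^2 - y*z - x
use: tr(b a b a^3) = tr(a) tr(a b a b a) - tr(a b a b) = x^2*z^2 - x*y*z - x^2 - z^2 + 2
tr(a b a b a^3) = tr(a) tr(b a b a^3) - tr(b a b a^2) = x^3*z^2 - x^2*y*z - x^3 - 2*x*z^2 + y*z + 3*x
use: tr(b a b a b a) = tr(b a b a) tr(b a) - tr(a b)   [split at repeated b] = z^3 - 3*z
tr(b a b a b) = tr(b) tr(a b a b) - tr(a b a) = y*z^2 - x*z - y
apply: tr(b a b a b a^2) = tr(a) tr(b a b a b a) - tr(b a b a b) = x*z^3 - y*z^2 - 2*x*z + y
apply: tr(a b a b a^3 b) = tr(a) tr(b a b a b a^2) - tr(b a b a b a) = x^2*z^3 - x*y*z^2 - 2*x^2*z - z^3 + x*y + 3*z
use: tr(b a b a^3 b^-1 a) = tr(a b a b a^3) tr(b) - tr(a b a b a^3 b) = x^3*y*z^2 - x^2*y^2*z - x^2*z^3 - x^3*y - x*y*z^2 + 2*x^2*z + y^2*z + z^3 + 2*x*y - 3*z
apply: tr(b a b a^3 b^-1 a^-1) = tr(b a b a^3 b^-1) tr(a) - tr(b a b a^3 b^-1 a) = -x^3*y*z^2 + x^4*z + x^2*y^2*z + x^2*z^3 + x*y*z^2 - 4*x^2*z - y^2*z - z^3 - x*y + 3*z
tr(a b^-1 a^-2 b a b a^2) = tr(b a b a^3 b^-1 a^-1) tr(a) - tr(b a b a^3 b^-1) = -x^4*y*z^2 + x^5*z + x^3*y^2*z + x^3*z^3 + x^2*y*z^2 - 5*x^3*z - x*y^2*z - x*z^3 + 5*x*z - y
use: tr(b a b a^2 b) = tr(b) tr(a b a^2 b) - tr(a b a^2) = x*y*z^2 - x^2*z - y^2*z + z
apply: tr(a^-1 b a b a^2 b) = tr(b a b a^2 b) tr(a) - tr(b a b a^2 b a) = x^2*y*z^2 - x^3*z - x*y^2*z - x*z^3 + y*z^2 + 3*x*z - y
apply: tr(b a b^2 a b a) = tr(b) tr(a b a b a b) - tr(a b a b a) = y*z^3 - x*z^2 - 2*y*z + x
use: tr(b^2) = tr(b) tr(b) - tr(1) = y^2 - 2
tr(a b^2 a) = tr(a) tr(b^2 a) - tr(b^2) = x*y*z - x^2 - y^2 + 2
tr(b a b^2 a b) = tr(b) tr(a b^2 a b) - tr(a b^2 a) = y^2*z^2 - 2*x*y*z + x^2 - 2
tr(b a b a^2 b a b) = tr(a) tr(b a b^2 a b a) - tr(b a b^2 a b) = x*y*z^3 - x^2*z^2 - y^2*z^2 + 2
tr(b a b a b a b a) = tr(b a) tr(b a b a b a) - tr(b^-1 a^-1 b^-1 a^-1)   [split at repeated b] = z^4 - 4*z^2 + 2
apply: tr(b a b a^2 b a b a) = tr(a) tr(b a b a b a b a) - tr(b a b a b a b) = x*z^4 - y*z^3 - 3*x*z^2 + 2*y*z + x
apply: tr(b a b a^2 b a b a^-1) = tr(b a b a^2 b a b) tr(a) - tr(b a b a^2 b a b a) = x^2*y*z^3 - x^3*z^2 - x*y^2*z^2 - x*z^4 + y*z^3 + 3*x*z^2 - 2*y*z + x
tr(a^-2 b a b a^2 b a b) = tr(b a b a^2 b a b a^-1) tr(a) - tr(b a b a^2 b a b) = x^3*y*z^3 - x^4*z^2 - x^2*y^2*z^2 - x^2*z^4 + 4*x^2*z^2 + y^2*z^2 - 2*x*y*z + x^2 - 2
use: tr(a b^-1 a^-2 b a b a^2 b) = tr(a^-2 b a b a^2 b a) tr(b) - tr(a^-2 b a b a^2 b a b) = -x^3*y*z^3 + x^4*z^2 + 2*x^2*y^2*z^2 + x^2*z^4 - x^3*y*z - x*y^3*z - x*y*z^3 - 4*x^2*z^2 + 5*x*y*z - x^2 - y^2 + 2
apply: tr(a b a^2 b^-1 a b^-1 a^-2 b) = tr(a b^-1 a^-2 b a b a^2) tr(b) - tr(a b^-1 a^-2 b a b a^2 b) = -x^4*y^2*z^2 + x^5*y*z + x^3*y^3*z + 2*x^3*y*z^3 - x^4*z^2 - x^2*y^2*z^2 - x^2*z^4 - 4*x^3*y*z + 4*x^2*z^2 + x^2 - 2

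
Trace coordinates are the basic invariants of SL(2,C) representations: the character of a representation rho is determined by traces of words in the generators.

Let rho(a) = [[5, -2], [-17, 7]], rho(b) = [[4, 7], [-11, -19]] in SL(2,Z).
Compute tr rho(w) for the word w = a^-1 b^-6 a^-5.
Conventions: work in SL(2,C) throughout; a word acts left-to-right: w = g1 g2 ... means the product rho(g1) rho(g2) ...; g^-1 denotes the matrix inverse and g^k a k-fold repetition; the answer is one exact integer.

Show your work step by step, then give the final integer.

37530570695438

rho(a^-1) = [[7, 2], [17, 5]]
... * rho(b^-1) = [[-19, -7], [11, 4]]  ->  [[-111, -41], [-268, -99]]
... * rho(b^-1) = [[-19, -7], [11, 4]]  ->  [[1658, 613], [4003, 1480]]
... * rho(b^-1) = [[-19, -7], [11, 4]]  ->  [[-24759, -9154], [-59777, -22101]]
... * rho(b^-1) = [[-19, -7], [11, 4]]  ->  [[369727, 136697], [892652, 330035]]
... * rho(b^-1) = [[-19, -7], [11, 4]]  ->  [[-5521146, -2041301], [-13330003, -4928424]]
... * rho(b^-1) = [[-19, -7], [11, 4]]  ->  [[82447463, 30482818], [199057393, 73596325]]
... * rho(a^-1) = [[7, 2], [17, 5]]  ->  [[1095340147, 317309016], [2644539276, 766096411]]
... * rho(a^-1) = [[7, 2], [17, 5]]  ->  [[13061634301, 3777225374], [31535413919, 9119560607]]
... * rho(a^-1) = [[7, 2], [17, 5]]  ->  [[155644271465, 45009395472], [375780427752, 108668630873]]
... * rho(a^-1) = [[7, 2], [17, 5]]  ->  [[1854669623279, 536335520290], [4477829719105, 1294904009869]]
... * rho(a^-1) = [[7, 2], [17, 5]]  ->  [[22100391207883, 6391016848008], [53358176201508, 15430179487555]]
tr = 22100391207883 + 15430179487555 = 37530570695438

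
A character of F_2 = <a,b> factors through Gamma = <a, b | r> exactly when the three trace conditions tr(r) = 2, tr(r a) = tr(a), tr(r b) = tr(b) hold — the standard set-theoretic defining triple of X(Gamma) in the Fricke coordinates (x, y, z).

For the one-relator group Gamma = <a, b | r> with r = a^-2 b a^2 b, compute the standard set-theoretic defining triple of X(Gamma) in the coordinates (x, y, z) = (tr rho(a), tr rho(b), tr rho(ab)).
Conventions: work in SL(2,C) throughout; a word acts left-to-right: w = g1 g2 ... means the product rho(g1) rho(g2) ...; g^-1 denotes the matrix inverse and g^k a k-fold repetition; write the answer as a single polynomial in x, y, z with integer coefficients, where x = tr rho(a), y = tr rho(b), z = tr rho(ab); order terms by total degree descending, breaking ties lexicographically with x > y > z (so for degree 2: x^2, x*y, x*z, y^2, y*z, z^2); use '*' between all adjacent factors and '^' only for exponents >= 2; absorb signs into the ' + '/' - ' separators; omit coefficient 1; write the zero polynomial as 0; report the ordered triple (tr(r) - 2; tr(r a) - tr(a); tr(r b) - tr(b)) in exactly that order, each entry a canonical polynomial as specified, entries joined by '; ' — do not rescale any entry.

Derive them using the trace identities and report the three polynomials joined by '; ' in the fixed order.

trace(a^2 b) = trace(a)*trace(b a) - trace(b)  (reduce the a square) = x*z - y
trace(a^2) = trace(a)*trace(a) - trace(1)  (reduce the a square) = x^2 - 2
trace(b a^2 b) = trace(b)*trace(a^2 b) - trace(a^2)  (reduce the b square) = x*y*z - x^2 - y^2 + 2
trace(b a b a) = trace(b a)*trace(b a) - trace(1)  (split on b) = z^2 - 2
trace(b a b) = trace(b)*trace(a b) - trace(a)  (reduce the b square) = y*z - x
trace(b a^2 b a) = trace(a)*trace(b a b a) - trace(b a b)  (reduce the a square) = x*z^2 - y*z - x
trace(b a^2 b a^-1) = trace(b a^2 b)*trace(a) - trace(b a^2 b a)  (eliminate a^-1) = x^2*y*z - x^3 - x*y^2 - x*z^2 + y*z + 3*x
trace(a^-2 b a^2 b) = trace(b a^2 b a^-1)*trace(a) - trace(b a^2 b)  (eliminate a^-1) = x^3*y*z - x^4 - x^2*y^2 - x^2*z^2 + 4*x^2 + y^2 - 2
trace(b^3 a) = trace(b)*trace(b a b) - trace(b a)   [square of b] = y^2*z - x*y - z
trace(b^2) = trace(b)*trace(b) - trace(1)   [square of b] = y^2 - 2
trace(b^3) = trace(b)*trace(b^2) - trace(b)   [square of b] = y^3 - 3*y
trace(b a^2 b^2) = trace(a)*trace(b^3 a) - trace(b^3)   [square of a] = x*y^2*z - x^2*y - y^3 - x*z + 3*y
trace(b^2 a b a) = trace(b)*trace(a b a b) - trace(a b a)   [square of b] = y*z^2 - x*z - y
trace(b a^2 b^2 a) = trace(a)*trace(b^2 a b a) - trace(b^2 a b)   [square of a] = x*y*z^2 - x^2*z - y^2*z + z
trace(b a^2 b^2 a^-1) = trace(b a^2 b^2)*trace(a) - trace(b a^2 b^2 a)   [inverse elimination on a] = x^2*y^2*z - x^3*y - x*y^3 - x*y*z^2 + y^2*z + 3*x*y - z
trace(a^-2 b a^2 b^2) = trace(b a^2 b^2 a^-1)*trace(a) - trace(b a^2 b^2)   [inverse elimination on a] = x^3*y^2*z - x^4*y - x^2*y^3 - x^2*y*z^2 + 4*x^2*y + y^3 - 3*y
assemble the triple (trace(r) - 2; trace(r a) - x; trace(r b) - y)

x^3*y*z - x^4 - x^2*y^2 - x^2*z^2 + 4*x^2 + y^2 - 4; x^2*y*z - x^3 - x*y^2 - x*z^2 + y*z + 2*x; x^3*y^2*z - x^4*y - x^2*y^3 - x^2*y*z^2 + 4*x^2*y + y^3 - 4*y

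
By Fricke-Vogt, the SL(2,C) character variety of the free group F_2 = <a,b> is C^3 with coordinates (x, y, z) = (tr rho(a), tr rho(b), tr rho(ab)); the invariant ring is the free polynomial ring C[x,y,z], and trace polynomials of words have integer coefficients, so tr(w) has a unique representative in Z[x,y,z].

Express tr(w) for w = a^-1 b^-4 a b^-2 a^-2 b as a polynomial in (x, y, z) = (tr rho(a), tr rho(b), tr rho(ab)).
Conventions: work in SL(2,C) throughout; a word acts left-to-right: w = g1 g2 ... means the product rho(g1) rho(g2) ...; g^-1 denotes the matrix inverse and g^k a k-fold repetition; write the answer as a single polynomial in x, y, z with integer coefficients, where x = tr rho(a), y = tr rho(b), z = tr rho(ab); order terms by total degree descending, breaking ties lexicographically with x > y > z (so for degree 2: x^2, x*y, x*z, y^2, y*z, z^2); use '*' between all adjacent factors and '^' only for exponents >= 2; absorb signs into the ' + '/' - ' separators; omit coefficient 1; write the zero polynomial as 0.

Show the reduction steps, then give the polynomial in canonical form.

x^3*y^6*z - x^4*y^5 - x^2*y^7 - 2*x^2*y^5*z^2 - x^3*y^4*z + x*y^6*z + x*y^4*z^3 + 2*x^4*y^3 + 6*x^2*y^5 + 4*x^2*y^3*z^2 - 2*x^3*y^2*z - 6*x*y^4*z - 2*x*y^2*z^3 - 8*x^2*y^3 + y^3*z^2 + 7*x*y^2*z - y^3 - 2*y*z^2 + x*z + 3*y

tr(b^-1) = tr(b) = y
tr(b^-1 a) = tr(a) * tr(b) - tr(a b)  (eliminate b^-1) = x*y - z
tr(b^-1 a^-1) = tr(b^-1) * tr(a) - tr(b^-1 a)  (eliminate a^-1) = z
tr(a^-1 b^-2) = tr(b^-1 a^-1) * tr(b) - tr(b^-1 a^-1 b)  (eliminate b^-1) = y*z - x
tr(a b a) = tr(a) * tr(b a) - tr(b)  (reduce the a square) = x*z - y
tr(a b a b) = tr(a b) * tr(a b) - tr(1)  (split on a) = z^2 - 2
tr(b^-1 a b a) = tr(a b a) * tr(b) - tr(a b a b)  (eliminate b^-1) = x*y*z - y^2 - z^2 + 2
tr(b^-1 a b a^-1) = tr(b^-1 a b) * tr(a) - tr(b^-1 a b a)  (eliminate a^-1) = -x*y*z + x^2 + y^2 + z^2 - 2
and tr(b^-1 a b a^-2) = tr(b^-1 a b a^-1) * tr(a) - tr(b^-1 a b)  (eliminate a^-1) = -x^2*y*z + x^3 + x*y^2 + x*z^2 - 3*x
and tr(a^-2 b^-2 a b) = tr(b^-1 a b a^-2) * tr(b) - tr(b^-1 a b a^-2 b)  (eliminate b^-1) = -x^2*y^2*z + x^3*y + x*y^3 + x*y*z^2 - 4*x*y + z
next, tr(b^-2 a b^-1 a^-2) = tr(a^-2 b^-2 a) * tr(b) - tr(a^-2 b^-2 a b)  (eliminate b^-1) = x^2*y^2*z - x^3*y - x*y^3 - x*y*z^2 + y^2*z + 3*x*y - z
tr(a^2) = tr(a) * tr(a) - tr(1)  (reduce the a square) = x^2 - 2
tr(a b^2 a) = tr(b) * tr(a^2 b) - tr(a^2)  (reduce the b square) = x*y*z - x^2 - y^2 + 2
next, tr(a b^2 a b) = tr(b) * tr(a b a b) - tr(a b a)  (reduce the b square) = y*z^2 - x*z - y
and tr(b^-1 a b^2 a) = tr(a b^2 a) * tr(b) - tr(a b^2 a b)  (eliminate b^-1) = x*y^2*z - x^2*y - y^3 - y*z^2 + x*z + 3*y
tr(b a b^-2 a b) = tr(b^-1 a b^2 a) * tr(b) - tr(b^-1 a b^2 a b)  (eliminate b^-1) = x*y^3*z - x^2*y^2 - y^4 - y^2*z^2 + x^2 + 4*y^2 - 2
next, tr(a b a b a) = tr(a) * tr(b a b a) - tr(b a b)  (reduce the a square) = x*z^2 - y*z - x
next, tr(a b a b a b) = tr(a b a b) * tr(a b) - tr(b a)  (split on a) = z^3 - 3*z
tr(b^-1 a b a b a) = tr(a b a b a) * tr(b) - tr(a b a b a b)  (eliminate b^-1) = x*y*z^2 - y^2*z - z^3 - x*y + 3*z
and tr(b a b^-2 a b a) = tr(b^-1 a b a b a) * tr(b) - tr(b^-1 a b a b a b)  (eliminate b^-1) = x*y^2*z^2 - y^3*z - y*z^3 - x*y^2 - x*z^2 + 4*y*z + x
next, tr(a^-1 b a b^-2 a b) = tr(b a b^-2 a b) * tr(a) - tr(b a b^-2 a b a)  (eliminate a^-1) = x^2*y^3*z - x^3*y^2 - x*y^4 - 2*x*y^2*z^2 + y^3*z + y*z^3 + x^3 + 5*x*y^2 + x*z^2 - 4*y*z - 3*x
and tr(b^-1 a b^-1 a^-1 b a b^-1) = tr(a^-1 b a b^-2 a) * tr(b) - tr(a^-1 b a b^-2 a b)  (eliminate b^-1) = -x^2*y^3*z + x^3*y^2 + x*y^4 + 2*x*y^2*z^2 - y^3*z - y*z^3 - x^3 - 4*x*y^2 - x*z^2 + 3*y*z + 3*x
tr(a b^-1 a) = tr(a^2) * tr(b) - tr(a^2 b)  (eliminate b^-1) = x^2*y - x*z - y
and tr(a^2 b a) = tr(a) * tr(b a^2) - tr(b a)  (reduce the a square) = x^2*z - x*y - z
tr(a b a b^-1 a) = tr(a^2 b a) * tr(b) - tr(a^2 b a b)  (eliminate b^-1) = x^2*y*z - x*y^2 - x*z^2 + x
next, tr(b a b^-1 a b^-1 a) = tr(a b a b^-1 a) * tr(b) - tr(a b a b^-1 a b)  (eliminate b^-1) = x^2*y^2*z - x*y^3 - 2*x*y*z^2 + y^2*z + z^3 + 2*x*y - 3*z
tr(b^-1 a b^-1 a^-1 b a) = tr(b a b^-1 a b^-1) * tr(a) - tr(b a b^-1 a b^-1 a)  (eliminate a^-1) = -x^2*y^2*z + x^3*y + x*y^3 + 2*x*y*z^2 - x^2*z - y^2*z - z^3 - 3*x*y + 3*z
tr(b a b^-3 a b^-1 a^-1) = tr(b^-1 a b^-1 a^-1 b a b^-1) * tr(b) - tr(b^-1 a b^-1 a^-1 b a)  (eliminate b^-1) = -x^2*y^4*z + x^3*y^3 + x*y^5 + 2*x*y^3*z^2 + x^2*y^2*z - y^4*z - y^2*z^3 - 2*x^3*y - 5*x*y^3 - 3*x*y*z^2 + x^2*z + 4*y^2*z + z^3 + 6*x*y - 3*z
tr(b^-2 a^2) = tr(a^2 b^-1) * tr(b) - tr(a^2)  (eliminate b^-1) = x^2*y^2 - x*y*z - x^2 - y^2 + 2
tr(a b^-3 a) = tr(b^-2 a^2) * tr(b) - tr(b^-2 a^2 b)  (eliminate b^-1) = x^2*y^3 - x*y^2*z - 2*x^2*y - y^3 + x*z + 3*y
tr(b^-3 a b^-1 a^-2 b a) = tr(b a b^-3 a b^-1 a^-1) * tr(a) - tr(b a b^-3 a b^-1)  (eliminate a^-1) = -x^3*y^4*z + x^4*y^3 + x^2*y^5 + 2*x^2*y^3*z^2 + x^3*y^2*z - x*y^4*z - x*y^2*z^3 - 2*x^4*y - 6*x^2*y^3 - 3*x^2*y*z^2 + x^3*z + 5*x*y^2*z + x*z^3 + 8*x^2*y + y^3 - 4*x*z - 3*y
and tr(b^-1 a b^-1 a^-2 b a^-1 b^-2) = tr(b^-3 a b^-1 a^-2 b) * tr(a) - tr(b^-3 a b^-1 a^-2 b a)  (eliminate a^-1) = x^3*y^4*z - x^4*y^3 - x^2*y^5 - 2*x^2*y^3*z^2 + x*y^4*z + x*y^2*z^3 + x^4*y + 5*x^2*y^3 + 2*x^2*y*z^2 - x^3*z - 4*x*y^2*z - x*z^3 - 5*x^2*y - y^3 + 3*x*z + 3*y
tr(b^-1 a b^-1) = tr(b^-1 a) * tr(b) - tr(b^-1 a b)  (eliminate b^-1) = x*y^2 - y*z - x
and tr(b^-1 a b^-1 a) = tr(a b^-1 a) * tr(b) - tr(a b^-1 a b)  (eliminate b^-1) = x^2*y^2 - 2*x*y*z + z^2 - 2
tr(b^-1 a b^-1 a^-1) = tr(b^-1 a b^-1) * tr(a) - tr(b^-1 a b^-1 a)  (eliminate a^-1) = x*y*z - x^2 - z^2 + 2
and tr(b^-1 a b^-1 a^-2) = tr(b^-1 a b^-1 a^-1) * tr(a) - tr(b^-1 a b^-1)  (eliminate a^-1) = x^2*y*z - x^3 - x*y^2 - x*z^2 + y*z + 3*x
tr(b^-1 a b^-1 a^-2 b a) = tr(b a b^-1 a b^-1 a^-1) * tr(a) - tr(b a b^-1 a b^-1)  (eliminate a^-1) = -x^3*y^2*z + x^4*y + x^2*y^3 + 2*x^2*y*z^2 - x^3*z - x*y^2*z - x*z^3 - 4*x^2*y + 4*x*z + y
tr(a b^-1 a^-2 b a) = tr(b a^2 b^-1 a^-1) * tr(a) - tr(b a^2 b^-1)  (eliminate a^-1) = -x^3*y*z + x^4 + x^2*y^2 + x^2*z^2 - 4*x^2 + 2
tr(b^-2 a b^-1 a^-2 b a) = tr(b^-1 a b^-1 a^-2 b a) * tr(b) - tr(b^-1 a b^-1 a^-2 b a b)  (eliminate b^-1) = -x^3*y^3*z + x^4*y^2 + x^2*y^4 + 2*x^2*y^2*z^2 - x*y^3*z - x*y*z^3 - x^4 - 5*x^2*y^2 - x^2*z^2 + 4*x*y*z + 4*x^2 + y^2 - 2
tr(b^-1 a b^-1 a^-2 b a^-1 b^-1) = tr(b^-2 a b^-1 a^-2 b) * tr(a) - tr(b^-2 a b^-1 a^-2 b a)  (eliminate a^-1) = x^3*y^3*z - x^4*y^2 - x^2*y^4 - 2*x^2*y^2*z^2 + x^3*y*z + x*y^3*z + x*y*z^3 + 4*x^2*y^2 - 3*x*y*z - x^2 - y^2 + 2
tr(a^-2 b a^-1 b^-4 a b^-1) = tr(b^-1 a b^-1 a^-2 b a^-1 b^-2) * tr(b) - tr(b^-1 a b^-1 a^-2 b a^-1 b^-1)  (eliminate b^-1) = x^3*y^5*z - x^4*y^4 - x^2*y^6 - 2*x^2*y^4*z^2 - x^3*y^3*z + x*y^5*z + x*y^3*z^3 + 2*x^4*y^2 + 6*x^2*y^4 + 4*x^2*y^2*z^2 - 2*x^3*y*z - 5*x*y^3*z - 2*x*y*z^3 - 9*x^2*y^2 - y^4 + 6*x*y*z + x^2 + 4*y^2 - 2
and tr(a^-1 b a^-1 b^-3) = tr(b^-1 a^-1 b a^-1 b^-1) * tr(b) - tr(b^-1 a^-1 b a^-1)  (eliminate b^-1) = x*y^3*z - x^2*y^2 - y^4 - y^2*z^2 + 4*y^2 + z^2 - 2
and tr(a^-1 b a^-1 b^-4) = tr(a^-1 b a^-1 b^-3) * tr(b) - tr(a^-1 b a^-1 b^-2)  (eliminate b^-1) = x*y^4*z - x^2*y^3 - y^5 - y^3*z^2 - x*y^2*z + x^2*y + 5*y^3 + 2*y*z^2 - x*z - 5*y
next, tr(a^-1 b^-4 a b^-2 a^-2 b) = tr(a^-2 b a^-1 b^-4 a b^-1) * tr(b) - tr(a^-2 b a^-1 b^-4 a)  (eliminate b^-1) = x^3*y^6*z - x^4*y^5 - x^2*y^7 - 2*x^2*y^5*z^2 - x^3*y^4*z + x*y^6*z + x*y^4*z^3 + 2*x^4*y^3 + 6*x^2*y^5 + 4*x^2*y^3*z^2 - 2*x^3*y^2*z - 6*x*y^4*z - 2*x*y^2*z^3 - 8*x^2*y^3 + y^3*z^2 + 7*x*y^2*z - y^3 - 2*y*z^2 + x*z + 3*y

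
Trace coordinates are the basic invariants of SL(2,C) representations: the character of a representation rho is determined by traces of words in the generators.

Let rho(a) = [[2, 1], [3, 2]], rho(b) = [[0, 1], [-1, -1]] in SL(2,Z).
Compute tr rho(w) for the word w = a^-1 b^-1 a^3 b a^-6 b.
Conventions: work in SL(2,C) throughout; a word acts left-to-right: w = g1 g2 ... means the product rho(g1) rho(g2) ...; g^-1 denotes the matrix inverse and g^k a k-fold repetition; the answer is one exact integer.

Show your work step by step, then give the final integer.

-567854

rho(a^-1) = [[2, -1], [-3, 2]]
... * rho(b^-1) = [[-1, -1], [1, 0]]  ->  [[-3, -2], [5, 3]]
... * rho(a) = [[2, 1], [3, 2]]  ->  [[-12, -7], [19, 11]]
... * rho(a) = [[2, 1], [3, 2]]  ->  [[-45, -26], [71, 41]]
... * rho(a) = [[2, 1], [3, 2]]  ->  [[-168, -97], [265, 153]]
... * rho(b) = [[0, 1], [-1, -1]]  ->  [[97, -71], [-153, 112]]
... * rho(a^-1) = [[2, -1], [-3, 2]]  ->  [[407, -239], [-642, 377]]
... * rho(a^-1) = [[2, -1], [-3, 2]]  ->  [[1531, -885], [-2415, 1396]]
... * rho(a^-1) = [[2, -1], [-3, 2]]  ->  [[5717, -3301], [-9018, 5207]]
... * rho(a^-1) = [[2, -1], [-3, 2]]  ->  [[21337, -12319], [-33657, 19432]]
... * rho(a^-1) = [[2, -1], [-3, 2]]  ->  [[79631, -45975], [-125610, 72521]]
... * rho(a^-1) = [[2, -1], [-3, 2]]  ->  [[297187, -171581], [-468783, 270652]]
... * rho(b) = [[0, 1], [-1, -1]]  ->  [[171581, 468768], [-270652, -739435]]
tr = 171581 + -739435 = -567854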